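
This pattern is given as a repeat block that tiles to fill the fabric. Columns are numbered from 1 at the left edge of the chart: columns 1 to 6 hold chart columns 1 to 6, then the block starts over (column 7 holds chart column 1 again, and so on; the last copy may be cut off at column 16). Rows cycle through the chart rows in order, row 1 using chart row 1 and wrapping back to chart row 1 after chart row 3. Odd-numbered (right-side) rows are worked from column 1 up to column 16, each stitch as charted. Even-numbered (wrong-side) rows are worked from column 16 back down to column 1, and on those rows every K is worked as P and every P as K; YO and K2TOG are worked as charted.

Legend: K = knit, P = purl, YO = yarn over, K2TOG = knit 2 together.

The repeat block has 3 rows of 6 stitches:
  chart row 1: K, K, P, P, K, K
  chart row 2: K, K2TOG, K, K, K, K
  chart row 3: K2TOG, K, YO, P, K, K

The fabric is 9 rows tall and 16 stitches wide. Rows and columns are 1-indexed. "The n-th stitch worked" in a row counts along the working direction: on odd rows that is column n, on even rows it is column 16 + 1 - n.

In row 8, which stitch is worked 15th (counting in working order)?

Row 8 uses chart row ((8-1) mod 3)+1 = 2. Row 8 is even, so WS.
Chart row 2 tiled across columns 1-16: K K2TOG K K K K K K2TOG K K K K K K2TOG K K
WS row: flip the tiled sequence (start at column 16) and apply K<->P; YO and K2TOG stay.
Row 8 as worked: P P K2TOG P P P P P K2TOG P P P P P K2TOG P
Counting 15 along the worked row gives K2TOG.

Stitch:
K2TOG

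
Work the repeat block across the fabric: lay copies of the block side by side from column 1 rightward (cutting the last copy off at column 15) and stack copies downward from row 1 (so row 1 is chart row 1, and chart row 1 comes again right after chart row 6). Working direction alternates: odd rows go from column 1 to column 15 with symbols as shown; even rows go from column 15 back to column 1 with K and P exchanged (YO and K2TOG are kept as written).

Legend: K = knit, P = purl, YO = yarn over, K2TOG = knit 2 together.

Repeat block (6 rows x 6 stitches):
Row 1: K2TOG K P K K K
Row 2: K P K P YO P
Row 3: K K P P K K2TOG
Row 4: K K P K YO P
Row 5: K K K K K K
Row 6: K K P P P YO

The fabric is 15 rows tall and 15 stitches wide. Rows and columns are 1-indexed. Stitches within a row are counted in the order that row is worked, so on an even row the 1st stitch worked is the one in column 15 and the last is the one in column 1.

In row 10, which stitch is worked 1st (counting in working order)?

Row 10 uses chart row ((10-1) mod 6)+1 = 4. Row 10 is even, so WS.
Chart row 4 tiled across columns 1-15: K K P K YO P K K P K YO P K K P
Wrong side: read the tiled row from column 15 down to 1 and exchange K with P (leave YO, K2TOG).
Row 10 as worked: K P P K YO P K P P K YO P K P P
Counting 1 along the worked row gives K.

== STITCH ==
K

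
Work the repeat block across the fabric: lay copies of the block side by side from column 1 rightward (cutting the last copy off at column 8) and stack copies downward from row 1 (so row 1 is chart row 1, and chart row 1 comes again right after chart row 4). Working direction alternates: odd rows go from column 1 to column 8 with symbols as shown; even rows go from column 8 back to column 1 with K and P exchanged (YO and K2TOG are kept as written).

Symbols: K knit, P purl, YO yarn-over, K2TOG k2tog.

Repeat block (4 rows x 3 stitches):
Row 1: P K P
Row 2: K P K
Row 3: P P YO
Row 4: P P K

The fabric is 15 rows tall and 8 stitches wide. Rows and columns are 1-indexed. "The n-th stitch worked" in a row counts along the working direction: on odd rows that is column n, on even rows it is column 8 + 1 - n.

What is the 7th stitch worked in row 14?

Row 14 uses chart row ((14-1) mod 4)+1 = 2. Row 14 is even, so WS.
Chart row 2 tiled across columns 1-8: K P K K P K K P
WS row: flip the tiled sequence (start at column 8) and apply K<->P; YO and K2TOG stay.
Row 14 as worked: K P P K P P K P
Stitch 7 in working order -> K

Result:
K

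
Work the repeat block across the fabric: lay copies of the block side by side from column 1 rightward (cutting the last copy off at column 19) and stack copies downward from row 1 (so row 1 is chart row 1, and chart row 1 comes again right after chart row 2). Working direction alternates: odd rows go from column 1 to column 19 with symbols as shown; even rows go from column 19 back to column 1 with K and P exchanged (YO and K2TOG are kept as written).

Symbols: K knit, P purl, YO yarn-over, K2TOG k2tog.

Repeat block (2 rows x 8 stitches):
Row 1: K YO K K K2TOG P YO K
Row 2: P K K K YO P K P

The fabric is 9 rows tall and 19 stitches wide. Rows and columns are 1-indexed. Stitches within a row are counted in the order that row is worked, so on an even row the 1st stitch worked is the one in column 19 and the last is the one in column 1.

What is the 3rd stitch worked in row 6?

For row 6: chart row = ((6-1) mod 2) + 1 = 2; this is a WS (even) row.
Chart row 2 tiled across columns 1-19: P K K K YO P K P P K K K YO P K P P K K
WS row: flip the tiled sequence (start at column 19) and apply K<->P; YO and K2TOG stay.
Row 6 as worked: P P K K P K YO P P P K K P K YO P P P K
The 3rd stitch worked is K.

Result:
K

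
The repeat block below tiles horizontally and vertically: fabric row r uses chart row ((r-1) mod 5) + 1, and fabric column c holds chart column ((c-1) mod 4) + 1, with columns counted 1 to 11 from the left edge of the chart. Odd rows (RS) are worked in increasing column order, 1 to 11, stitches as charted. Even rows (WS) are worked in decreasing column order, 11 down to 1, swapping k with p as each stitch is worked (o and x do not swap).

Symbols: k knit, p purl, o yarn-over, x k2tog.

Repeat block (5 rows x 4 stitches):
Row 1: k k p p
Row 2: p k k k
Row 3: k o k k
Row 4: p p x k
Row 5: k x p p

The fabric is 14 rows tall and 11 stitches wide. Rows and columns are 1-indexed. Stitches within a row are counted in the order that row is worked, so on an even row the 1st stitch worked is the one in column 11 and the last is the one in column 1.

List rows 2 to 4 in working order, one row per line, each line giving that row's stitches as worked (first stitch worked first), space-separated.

Result:
p p k p p p k p p p k
k o k k k o k k k o k
x k k p x k k p x k k

Derivation:
Row 2: chart row 2, WS - tiled (columns 1-11): p k k k p k k k p k k; work from column 11 back to 1 with k<->p swapped.
Row 3: chart row 3, RS - tile across columns 1-11 and work as-is.
Row 4: chart row 4, WS - tiled (columns 1-11): p p x k p p x k p p x; work from column 11 back to 1 with k<->p swapped.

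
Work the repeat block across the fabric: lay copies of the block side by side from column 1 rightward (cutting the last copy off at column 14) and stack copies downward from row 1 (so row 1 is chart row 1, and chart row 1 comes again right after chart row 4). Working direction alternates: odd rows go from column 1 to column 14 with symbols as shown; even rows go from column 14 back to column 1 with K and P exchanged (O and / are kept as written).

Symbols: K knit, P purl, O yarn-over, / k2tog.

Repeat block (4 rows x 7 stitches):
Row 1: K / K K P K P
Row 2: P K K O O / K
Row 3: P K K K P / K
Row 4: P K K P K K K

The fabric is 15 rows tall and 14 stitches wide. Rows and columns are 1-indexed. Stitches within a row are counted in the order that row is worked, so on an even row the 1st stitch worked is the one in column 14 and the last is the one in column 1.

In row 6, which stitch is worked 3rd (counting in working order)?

== STITCH ==
O

Derivation:
Row 6: (6-1) mod 4 = 1, so use chart row 2. Even row -> WS.
Chart row 2 tiled across columns 1-14: P K K O O / K P K K O O / K
Wrong side: read the tiled row from column 14 down to 1 and exchange K with P (leave O, /).
Row 6 as worked: P / O O P P K P / O O P P K
Counting 3 along the worked row gives O.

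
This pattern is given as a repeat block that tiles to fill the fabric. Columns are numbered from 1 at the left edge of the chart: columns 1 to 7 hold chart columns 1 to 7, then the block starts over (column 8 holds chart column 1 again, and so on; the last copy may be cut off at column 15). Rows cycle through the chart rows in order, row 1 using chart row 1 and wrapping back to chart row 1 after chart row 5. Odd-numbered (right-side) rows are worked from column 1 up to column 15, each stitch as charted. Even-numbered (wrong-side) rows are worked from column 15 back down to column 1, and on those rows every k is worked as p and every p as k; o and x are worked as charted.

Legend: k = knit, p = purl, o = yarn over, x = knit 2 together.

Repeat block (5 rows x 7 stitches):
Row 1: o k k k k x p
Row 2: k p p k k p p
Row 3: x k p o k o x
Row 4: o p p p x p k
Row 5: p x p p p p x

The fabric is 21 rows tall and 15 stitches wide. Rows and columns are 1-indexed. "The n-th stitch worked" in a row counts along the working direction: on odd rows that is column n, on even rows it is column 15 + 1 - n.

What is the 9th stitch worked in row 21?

Result:
k

Derivation:
Row 21: (21-1) mod 5 = 0, so use chart row 1. Odd row -> RS.
Chart row 1 tiled across columns 1-15: o k k k k x p o k k k k x p o
Right side: take the tiled row as-is (worked left to right from column 1).
The 9th stitch worked is k.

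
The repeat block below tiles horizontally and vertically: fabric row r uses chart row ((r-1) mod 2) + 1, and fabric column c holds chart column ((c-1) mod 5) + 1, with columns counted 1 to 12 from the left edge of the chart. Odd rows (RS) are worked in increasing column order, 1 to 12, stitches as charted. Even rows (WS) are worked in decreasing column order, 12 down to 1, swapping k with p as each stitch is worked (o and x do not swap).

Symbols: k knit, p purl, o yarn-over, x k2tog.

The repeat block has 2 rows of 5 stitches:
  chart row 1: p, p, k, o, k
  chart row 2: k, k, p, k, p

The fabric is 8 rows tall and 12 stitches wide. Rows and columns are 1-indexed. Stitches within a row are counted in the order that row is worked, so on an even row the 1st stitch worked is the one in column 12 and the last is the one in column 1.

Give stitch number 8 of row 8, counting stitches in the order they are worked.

== STITCH ==
k

Derivation:
For row 8: chart row = ((8-1) mod 2) + 1 = 2; this is a WS (even) row.
Chart row 2 tiled across columns 1-12: k k p k p k k p k p k k
WS: work from column 12 back to column 1 (reverse the tiled row), swapping k<->p (o and x unchanged).
Row 8 as worked: p p k p k p p k p k p p
Counting 8 along the worked row gives k.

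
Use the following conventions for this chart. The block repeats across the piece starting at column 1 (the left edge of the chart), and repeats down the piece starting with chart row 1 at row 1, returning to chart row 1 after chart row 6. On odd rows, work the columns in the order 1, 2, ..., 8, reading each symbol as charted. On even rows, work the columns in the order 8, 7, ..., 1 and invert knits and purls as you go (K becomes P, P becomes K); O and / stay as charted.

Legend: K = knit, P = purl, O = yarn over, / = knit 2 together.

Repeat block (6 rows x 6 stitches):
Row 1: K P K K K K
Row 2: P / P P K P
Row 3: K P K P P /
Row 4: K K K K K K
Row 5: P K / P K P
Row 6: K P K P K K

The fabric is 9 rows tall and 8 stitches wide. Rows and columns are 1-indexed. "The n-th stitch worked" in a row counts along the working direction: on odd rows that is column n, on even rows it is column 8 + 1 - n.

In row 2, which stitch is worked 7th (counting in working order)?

== STITCH ==
/

Derivation:
For row 2: chart row = ((2-1) mod 6) + 1 = 2; this is a WS (even) row.
Chart row 2 tiled across columns 1-8: P / P P K P P /
WS row: flip the tiled sequence (start at column 8) and apply K<->P; O and / stay.
Row 2 as worked: / K K P K K / K
The 7th stitch worked is /.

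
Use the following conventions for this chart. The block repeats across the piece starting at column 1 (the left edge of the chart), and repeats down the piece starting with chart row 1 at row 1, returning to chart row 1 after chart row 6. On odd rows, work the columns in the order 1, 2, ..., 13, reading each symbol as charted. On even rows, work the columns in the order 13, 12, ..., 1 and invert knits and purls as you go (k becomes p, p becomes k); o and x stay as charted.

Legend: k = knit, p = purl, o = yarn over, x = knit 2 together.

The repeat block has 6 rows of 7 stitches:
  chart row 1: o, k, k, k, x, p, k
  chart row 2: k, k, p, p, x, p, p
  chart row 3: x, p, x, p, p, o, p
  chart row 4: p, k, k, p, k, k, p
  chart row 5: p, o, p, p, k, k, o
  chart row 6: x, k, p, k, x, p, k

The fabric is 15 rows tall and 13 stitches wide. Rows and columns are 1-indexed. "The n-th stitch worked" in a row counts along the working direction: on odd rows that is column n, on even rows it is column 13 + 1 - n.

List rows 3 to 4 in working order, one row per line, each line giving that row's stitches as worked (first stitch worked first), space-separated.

Result:
x p x p p o p x p x p p o
p p k p p k k p p k p p k

Derivation:
Row 3: chart row 3, RS - tile across columns 1-13 and work as-is.
Row 4: chart row 4, WS - tiled (columns 1-13): p k k p k k p p k k p k k; work from column 13 back to 1 with k<->p swapped.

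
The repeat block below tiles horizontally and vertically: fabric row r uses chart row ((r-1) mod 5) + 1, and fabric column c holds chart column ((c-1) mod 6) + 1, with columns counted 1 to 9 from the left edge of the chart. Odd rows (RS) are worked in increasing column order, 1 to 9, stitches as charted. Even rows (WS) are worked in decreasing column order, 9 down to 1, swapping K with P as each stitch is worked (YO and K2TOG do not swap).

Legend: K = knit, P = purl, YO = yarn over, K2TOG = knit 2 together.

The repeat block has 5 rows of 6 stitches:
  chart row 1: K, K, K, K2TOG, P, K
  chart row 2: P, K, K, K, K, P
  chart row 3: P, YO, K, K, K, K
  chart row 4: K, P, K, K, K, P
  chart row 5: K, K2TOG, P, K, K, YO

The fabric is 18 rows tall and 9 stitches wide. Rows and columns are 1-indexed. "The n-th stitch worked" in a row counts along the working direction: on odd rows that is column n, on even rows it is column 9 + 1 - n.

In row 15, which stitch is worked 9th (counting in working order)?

Row 15 uses chart row ((15-1) mod 5)+1 = 5. Row 15 is odd, so RS.
Chart row 5 tiled across columns 1-9: K K2TOG P K K YO K K2TOG P
RS: work column 1 to column 9, symbols as charted — the tiled row is the row as worked.
Stitch 9 in working order -> P

== STITCH ==
P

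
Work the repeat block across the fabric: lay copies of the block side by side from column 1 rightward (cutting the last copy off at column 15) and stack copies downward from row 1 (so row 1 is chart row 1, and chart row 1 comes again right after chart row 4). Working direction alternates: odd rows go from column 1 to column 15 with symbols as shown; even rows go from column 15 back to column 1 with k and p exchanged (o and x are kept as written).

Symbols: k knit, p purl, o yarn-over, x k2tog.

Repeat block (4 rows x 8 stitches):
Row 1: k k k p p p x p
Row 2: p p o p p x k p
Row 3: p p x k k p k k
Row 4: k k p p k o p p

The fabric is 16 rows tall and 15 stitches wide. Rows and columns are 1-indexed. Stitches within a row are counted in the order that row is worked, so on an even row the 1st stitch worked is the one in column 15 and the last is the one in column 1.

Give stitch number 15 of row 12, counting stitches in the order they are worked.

Result:
p

Derivation:
Row 12 uses chart row ((12-1) mod 4)+1 = 4. Row 12 is even, so WS.
Chart row 4 tiled across columns 1-15: k k p p k o p p k k p p k o p
Wrong side: read the tiled row from column 15 down to 1 and exchange k with p (leave o, x).
Row 12 as worked: k o p k k p p k k o p k k p p
The 15th stitch worked is p.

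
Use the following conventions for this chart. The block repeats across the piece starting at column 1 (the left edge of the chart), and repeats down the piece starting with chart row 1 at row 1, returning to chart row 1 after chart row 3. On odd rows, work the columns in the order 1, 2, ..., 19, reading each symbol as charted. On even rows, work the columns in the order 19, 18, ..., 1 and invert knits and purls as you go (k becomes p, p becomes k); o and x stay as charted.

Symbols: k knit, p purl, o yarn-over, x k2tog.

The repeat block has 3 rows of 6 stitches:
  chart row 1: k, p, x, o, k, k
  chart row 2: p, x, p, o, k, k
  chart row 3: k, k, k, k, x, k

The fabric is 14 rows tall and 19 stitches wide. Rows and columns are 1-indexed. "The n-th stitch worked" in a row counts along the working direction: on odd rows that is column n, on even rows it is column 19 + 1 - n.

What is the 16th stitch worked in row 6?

For row 6: chart row = ((6-1) mod 3) + 1 = 3; this is a WS (even) row.
Chart row 3 tiled across columns 1-19: k k k k x k k k k k x k k k k k x k k
Wrong side: read the tiled row from column 19 down to 1 and exchange k with p (leave o, x).
Row 6 as worked: p p x p p p p p x p p p p p x p p p p
Stitch 16 in working order -> p

Result:
p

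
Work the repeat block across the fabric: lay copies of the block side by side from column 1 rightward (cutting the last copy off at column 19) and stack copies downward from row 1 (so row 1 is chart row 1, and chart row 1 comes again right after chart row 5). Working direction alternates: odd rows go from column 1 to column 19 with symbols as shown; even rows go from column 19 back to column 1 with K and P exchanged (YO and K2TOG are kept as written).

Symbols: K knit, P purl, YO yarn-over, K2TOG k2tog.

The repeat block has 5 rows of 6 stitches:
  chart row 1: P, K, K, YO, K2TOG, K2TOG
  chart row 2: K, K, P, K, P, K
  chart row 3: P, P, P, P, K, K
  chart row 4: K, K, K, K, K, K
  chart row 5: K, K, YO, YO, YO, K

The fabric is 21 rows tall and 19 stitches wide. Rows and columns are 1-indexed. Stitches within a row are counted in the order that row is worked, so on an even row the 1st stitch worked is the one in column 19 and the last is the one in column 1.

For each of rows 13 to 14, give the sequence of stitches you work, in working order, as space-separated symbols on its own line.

Row 13: chart row 3, RS - tile across columns 1-19 and work as-is.
Row 14: chart row 4, WS - tiled (columns 1-19): K K K K K K K K K K K K K K K K K K K; work from column 19 back to 1 with K<->P swapped.

Result:
P P P P K K P P P P K K P P P P K K P
P P P P P P P P P P P P P P P P P P P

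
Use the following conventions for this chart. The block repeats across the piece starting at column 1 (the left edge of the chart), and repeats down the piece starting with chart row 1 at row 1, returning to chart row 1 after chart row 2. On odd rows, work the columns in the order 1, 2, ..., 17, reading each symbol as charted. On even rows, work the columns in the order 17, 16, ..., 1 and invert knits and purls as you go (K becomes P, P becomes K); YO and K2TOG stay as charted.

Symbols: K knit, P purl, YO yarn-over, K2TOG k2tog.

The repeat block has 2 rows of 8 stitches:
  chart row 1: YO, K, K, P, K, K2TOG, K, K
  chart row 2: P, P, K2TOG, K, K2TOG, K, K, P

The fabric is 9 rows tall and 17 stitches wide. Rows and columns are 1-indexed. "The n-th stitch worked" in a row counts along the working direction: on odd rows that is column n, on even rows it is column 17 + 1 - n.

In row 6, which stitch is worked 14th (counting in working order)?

== STITCH ==
P

Derivation:
For row 6: chart row = ((6-1) mod 2) + 1 = 2; this is a WS (even) row.
Chart row 2 tiled across columns 1-17: P P K2TOG K K2TOG K K P P P K2TOG K K2TOG K K P P
WS row: flip the tiled sequence (start at column 17) and apply K<->P; YO and K2TOG stay.
Row 6 as worked: K K P P K2TOG P K2TOG K K K P P K2TOG P K2TOG K K
Counting 14 along the worked row gives P.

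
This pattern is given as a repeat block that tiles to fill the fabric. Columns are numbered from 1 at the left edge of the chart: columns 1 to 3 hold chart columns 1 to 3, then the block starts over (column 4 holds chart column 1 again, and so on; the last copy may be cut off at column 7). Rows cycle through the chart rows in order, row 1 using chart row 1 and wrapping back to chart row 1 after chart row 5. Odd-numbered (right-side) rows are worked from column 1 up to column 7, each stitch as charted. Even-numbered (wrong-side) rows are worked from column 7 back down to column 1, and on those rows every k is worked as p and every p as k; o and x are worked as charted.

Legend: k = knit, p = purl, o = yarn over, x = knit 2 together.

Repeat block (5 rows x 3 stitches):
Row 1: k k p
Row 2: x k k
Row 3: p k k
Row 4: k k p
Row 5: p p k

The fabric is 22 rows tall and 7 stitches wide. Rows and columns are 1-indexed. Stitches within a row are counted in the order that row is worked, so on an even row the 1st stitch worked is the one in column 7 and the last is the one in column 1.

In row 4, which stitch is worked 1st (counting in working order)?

Row 4 uses chart row ((4-1) mod 5)+1 = 4. Row 4 is even, so WS.
Chart row 4 tiled across columns 1-7: k k p k k p k
WS: work from column 7 back to column 1 (reverse the tiled row), swapping k<->p (o and x unchanged).
Row 4 as worked: p k p p k p p
Stitch 1 in working order -> p

== STITCH ==
p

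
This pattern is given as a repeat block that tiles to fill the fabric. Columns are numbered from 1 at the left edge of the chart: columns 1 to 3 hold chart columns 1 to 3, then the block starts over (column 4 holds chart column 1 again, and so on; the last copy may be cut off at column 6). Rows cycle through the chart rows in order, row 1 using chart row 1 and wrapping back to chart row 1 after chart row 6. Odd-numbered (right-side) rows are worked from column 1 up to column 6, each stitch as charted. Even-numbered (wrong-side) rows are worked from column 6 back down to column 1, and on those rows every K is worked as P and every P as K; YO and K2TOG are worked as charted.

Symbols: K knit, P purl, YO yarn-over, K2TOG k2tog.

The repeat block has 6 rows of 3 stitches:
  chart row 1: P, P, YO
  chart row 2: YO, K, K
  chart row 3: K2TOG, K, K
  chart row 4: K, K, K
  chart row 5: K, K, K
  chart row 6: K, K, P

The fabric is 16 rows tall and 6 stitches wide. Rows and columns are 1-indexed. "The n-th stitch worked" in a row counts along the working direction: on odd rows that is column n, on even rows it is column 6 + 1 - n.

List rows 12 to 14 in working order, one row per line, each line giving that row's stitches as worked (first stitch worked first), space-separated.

Row 12: chart row 6, WS - tiled (columns 1-6): K K P K K P; work from column 6 back to 1 with K<->P swapped.
Row 13: chart row 1, RS - tile across columns 1-6 and work as-is.
Row 14: chart row 2, WS - tiled (columns 1-6): YO K K YO K K; work from column 6 back to 1 with K<->P swapped.

Rows as worked:
K P P K P P
P P YO P P YO
P P YO P P YO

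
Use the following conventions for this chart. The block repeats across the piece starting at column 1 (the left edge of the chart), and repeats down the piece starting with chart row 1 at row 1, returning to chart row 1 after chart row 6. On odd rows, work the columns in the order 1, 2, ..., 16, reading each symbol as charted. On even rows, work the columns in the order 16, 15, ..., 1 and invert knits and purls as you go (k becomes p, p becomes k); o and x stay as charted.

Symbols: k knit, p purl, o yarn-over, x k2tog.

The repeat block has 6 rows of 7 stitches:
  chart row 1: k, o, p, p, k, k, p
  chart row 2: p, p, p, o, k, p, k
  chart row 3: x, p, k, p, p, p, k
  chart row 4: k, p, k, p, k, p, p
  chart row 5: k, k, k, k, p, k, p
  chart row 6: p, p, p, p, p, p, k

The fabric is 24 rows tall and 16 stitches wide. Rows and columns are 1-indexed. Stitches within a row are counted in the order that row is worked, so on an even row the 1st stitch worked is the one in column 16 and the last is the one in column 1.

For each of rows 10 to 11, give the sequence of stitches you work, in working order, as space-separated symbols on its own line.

Row 10: chart row 4, WS - tiled (columns 1-16): k p k p k p p k p k p k p p k p; work from column 16 back to 1 with k<->p swapped.
Row 11: chart row 5, RS - tile across columns 1-16 and work as-is.

== ROWS AS WORKED ==
k p k k p k p k p k k p k p k p
k k k k p k p k k k k p k p k k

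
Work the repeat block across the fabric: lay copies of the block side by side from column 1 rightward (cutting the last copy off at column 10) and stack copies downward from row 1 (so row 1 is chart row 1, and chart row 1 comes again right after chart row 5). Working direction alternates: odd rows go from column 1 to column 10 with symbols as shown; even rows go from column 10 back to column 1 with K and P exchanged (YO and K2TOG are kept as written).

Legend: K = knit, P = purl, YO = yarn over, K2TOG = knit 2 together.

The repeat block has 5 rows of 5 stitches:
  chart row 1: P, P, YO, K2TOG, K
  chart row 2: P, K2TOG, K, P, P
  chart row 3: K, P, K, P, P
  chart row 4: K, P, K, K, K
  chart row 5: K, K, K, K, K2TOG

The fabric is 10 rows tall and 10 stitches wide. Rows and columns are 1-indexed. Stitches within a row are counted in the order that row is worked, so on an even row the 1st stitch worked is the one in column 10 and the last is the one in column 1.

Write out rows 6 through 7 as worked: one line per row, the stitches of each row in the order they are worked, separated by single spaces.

Rows as worked:
P K2TOG YO K K P K2TOG YO K K
P K2TOG K P P P K2TOG K P P

Derivation:
Row 6: chart row 1, WS - tiled (columns 1-10): P P YO K2TOG K P P YO K2TOG K; work from column 10 back to 1 with K<->P swapped.
Row 7: chart row 2, RS - tile across columns 1-10 and work as-is.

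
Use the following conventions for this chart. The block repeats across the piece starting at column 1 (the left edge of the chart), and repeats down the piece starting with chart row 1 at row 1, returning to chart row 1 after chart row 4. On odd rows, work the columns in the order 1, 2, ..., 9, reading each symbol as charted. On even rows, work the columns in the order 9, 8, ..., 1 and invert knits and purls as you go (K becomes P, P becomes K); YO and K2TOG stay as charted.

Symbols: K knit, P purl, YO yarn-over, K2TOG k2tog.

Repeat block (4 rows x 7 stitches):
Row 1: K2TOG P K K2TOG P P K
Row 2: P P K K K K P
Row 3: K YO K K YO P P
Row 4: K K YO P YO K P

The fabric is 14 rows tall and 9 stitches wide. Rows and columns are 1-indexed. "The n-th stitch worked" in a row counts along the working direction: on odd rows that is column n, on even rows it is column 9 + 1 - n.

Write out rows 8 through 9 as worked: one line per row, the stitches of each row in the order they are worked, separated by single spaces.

Row 8: chart row 4, WS - tiled (columns 1-9): K K YO P YO K P K K; work from column 9 back to 1 with K<->P swapped.
Row 9: chart row 1, RS - tile across columns 1-9 and work as-is.

== ROWS AS WORKED ==
P P K P YO K YO P P
K2TOG P K K2TOG P P K K2TOG P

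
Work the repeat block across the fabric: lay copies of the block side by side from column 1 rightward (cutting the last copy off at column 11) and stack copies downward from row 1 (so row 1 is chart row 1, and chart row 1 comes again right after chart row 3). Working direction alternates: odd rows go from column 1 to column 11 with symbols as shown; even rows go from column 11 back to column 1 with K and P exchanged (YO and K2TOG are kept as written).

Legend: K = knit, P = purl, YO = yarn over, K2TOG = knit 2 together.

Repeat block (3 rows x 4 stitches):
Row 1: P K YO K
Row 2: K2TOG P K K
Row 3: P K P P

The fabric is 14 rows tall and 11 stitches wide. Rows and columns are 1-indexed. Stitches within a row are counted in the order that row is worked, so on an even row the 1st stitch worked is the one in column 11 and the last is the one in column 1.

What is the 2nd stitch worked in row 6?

Result:
P

Derivation:
Row 6 uses chart row ((6-1) mod 3)+1 = 3. Row 6 is even, so WS.
Chart row 3 tiled across columns 1-11: P K P P P K P P P K P
WS: work from column 11 back to column 1 (reverse the tiled row), swapping K<->P (YO and K2TOG unchanged).
Row 6 as worked: K P K K K P K K K P K
Counting 2 along the worked row gives P.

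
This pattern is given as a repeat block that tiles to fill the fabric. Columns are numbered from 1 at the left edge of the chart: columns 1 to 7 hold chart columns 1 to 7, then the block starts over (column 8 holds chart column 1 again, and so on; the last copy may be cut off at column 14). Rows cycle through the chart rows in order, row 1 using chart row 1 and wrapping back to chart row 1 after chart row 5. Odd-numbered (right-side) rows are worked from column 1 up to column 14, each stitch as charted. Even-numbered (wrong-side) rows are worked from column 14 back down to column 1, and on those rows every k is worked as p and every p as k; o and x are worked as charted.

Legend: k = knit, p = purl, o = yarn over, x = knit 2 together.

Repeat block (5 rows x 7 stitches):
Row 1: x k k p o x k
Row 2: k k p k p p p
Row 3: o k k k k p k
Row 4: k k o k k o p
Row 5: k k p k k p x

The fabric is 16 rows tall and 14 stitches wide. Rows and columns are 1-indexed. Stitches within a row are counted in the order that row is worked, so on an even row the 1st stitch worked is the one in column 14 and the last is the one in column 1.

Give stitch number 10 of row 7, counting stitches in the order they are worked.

Result:
p

Derivation:
For row 7: chart row = ((7-1) mod 5) + 1 = 2; this is a RS (odd) row.
Chart row 2 tiled across columns 1-14: k k p k p p p k k p k p p p
RS row: no reversal, no swap; stitch n worked = column n.
Counting 10 along the worked row gives p.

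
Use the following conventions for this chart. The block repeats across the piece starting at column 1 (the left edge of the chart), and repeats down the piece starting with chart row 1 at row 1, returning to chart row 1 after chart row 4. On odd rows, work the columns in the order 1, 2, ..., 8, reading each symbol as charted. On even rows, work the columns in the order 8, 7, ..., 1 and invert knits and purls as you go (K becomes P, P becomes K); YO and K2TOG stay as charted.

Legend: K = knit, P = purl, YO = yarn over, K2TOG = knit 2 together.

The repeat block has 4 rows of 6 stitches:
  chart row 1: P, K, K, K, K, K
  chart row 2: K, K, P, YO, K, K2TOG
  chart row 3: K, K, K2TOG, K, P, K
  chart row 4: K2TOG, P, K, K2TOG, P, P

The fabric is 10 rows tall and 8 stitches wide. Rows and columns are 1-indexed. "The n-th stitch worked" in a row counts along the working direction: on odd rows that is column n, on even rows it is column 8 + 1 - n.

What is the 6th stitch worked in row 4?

== STITCH ==
P

Derivation:
For row 4: chart row = ((4-1) mod 4) + 1 = 4; this is a WS (even) row.
Chart row 4 tiled across columns 1-8: K2TOG P K K2TOG P P K2TOG P
WS row: flip the tiled sequence (start at column 8) and apply K<->P; YO and K2TOG stay.
Row 4 as worked: K K2TOG K K K2TOG P K K2TOG
Stitch 6 in working order -> P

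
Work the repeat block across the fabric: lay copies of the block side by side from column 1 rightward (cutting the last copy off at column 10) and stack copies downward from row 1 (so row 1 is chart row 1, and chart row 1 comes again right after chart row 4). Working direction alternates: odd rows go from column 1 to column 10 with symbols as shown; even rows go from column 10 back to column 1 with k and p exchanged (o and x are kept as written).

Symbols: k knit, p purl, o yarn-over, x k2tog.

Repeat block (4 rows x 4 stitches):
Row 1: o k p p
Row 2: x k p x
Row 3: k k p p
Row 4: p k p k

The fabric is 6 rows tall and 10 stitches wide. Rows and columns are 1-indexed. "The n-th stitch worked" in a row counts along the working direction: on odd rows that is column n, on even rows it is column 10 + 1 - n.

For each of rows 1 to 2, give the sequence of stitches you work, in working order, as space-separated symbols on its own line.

== ROWS AS WORKED ==
o k p p o k p p o k
p x x k p x x k p x

Derivation:
Row 1: chart row 1, RS - tile across columns 1-10 and work as-is.
Row 2: chart row 2, WS - tiled (columns 1-10): x k p x x k p x x k; work from column 10 back to 1 with k<->p swapped.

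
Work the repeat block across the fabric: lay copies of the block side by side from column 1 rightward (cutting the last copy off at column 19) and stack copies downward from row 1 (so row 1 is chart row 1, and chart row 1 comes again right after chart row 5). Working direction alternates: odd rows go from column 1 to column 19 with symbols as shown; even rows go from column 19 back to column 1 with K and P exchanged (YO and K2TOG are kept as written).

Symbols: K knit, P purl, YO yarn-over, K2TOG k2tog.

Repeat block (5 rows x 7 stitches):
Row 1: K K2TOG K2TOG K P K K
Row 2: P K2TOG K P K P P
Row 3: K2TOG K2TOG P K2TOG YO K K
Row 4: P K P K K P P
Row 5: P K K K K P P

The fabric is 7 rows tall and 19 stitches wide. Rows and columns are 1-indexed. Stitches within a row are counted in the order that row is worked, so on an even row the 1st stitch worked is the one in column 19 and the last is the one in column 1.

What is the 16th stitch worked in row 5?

== STITCH ==
K

Derivation:
Row 5: (5-1) mod 5 = 4, so use chart row 5. Odd row -> RS.
Chart row 5 tiled across columns 1-19: P K K K K P P P K K K K P P P K K K K
RS: work column 1 to column 19, symbols as charted — the tiled row is the row as worked.
Stitch 16 in working order -> K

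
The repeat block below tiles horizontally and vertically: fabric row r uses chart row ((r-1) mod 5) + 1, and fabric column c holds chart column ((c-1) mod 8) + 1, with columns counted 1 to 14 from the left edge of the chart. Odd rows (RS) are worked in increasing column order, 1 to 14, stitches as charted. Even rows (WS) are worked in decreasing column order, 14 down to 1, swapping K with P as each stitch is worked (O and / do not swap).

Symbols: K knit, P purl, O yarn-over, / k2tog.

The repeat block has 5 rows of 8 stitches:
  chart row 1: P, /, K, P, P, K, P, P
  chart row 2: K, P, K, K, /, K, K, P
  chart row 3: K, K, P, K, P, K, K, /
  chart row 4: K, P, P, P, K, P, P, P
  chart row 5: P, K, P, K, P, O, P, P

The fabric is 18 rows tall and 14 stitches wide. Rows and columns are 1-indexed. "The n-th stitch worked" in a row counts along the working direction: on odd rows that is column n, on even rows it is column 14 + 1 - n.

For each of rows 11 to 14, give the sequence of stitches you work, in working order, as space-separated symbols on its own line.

Row 11: chart row 1, RS - tile across columns 1-14 and work as-is.
Row 12: chart row 2, WS - tiled (columns 1-14): K P K K / K K P K P K K / K; work from column 14 back to 1 with K<->P swapped.
Row 13: chart row 3, RS - tile across columns 1-14 and work as-is.
Row 14: chart row 4, WS - tiled (columns 1-14): K P P P K P P P K P P P K P; work from column 14 back to 1 with K<->P swapped.

Rows as worked:
P / K P P K P P P / K P P K
P / P P K P K P P / P P K P
K K P K P K K / K K P K P K
K P K K K P K K K P K K K P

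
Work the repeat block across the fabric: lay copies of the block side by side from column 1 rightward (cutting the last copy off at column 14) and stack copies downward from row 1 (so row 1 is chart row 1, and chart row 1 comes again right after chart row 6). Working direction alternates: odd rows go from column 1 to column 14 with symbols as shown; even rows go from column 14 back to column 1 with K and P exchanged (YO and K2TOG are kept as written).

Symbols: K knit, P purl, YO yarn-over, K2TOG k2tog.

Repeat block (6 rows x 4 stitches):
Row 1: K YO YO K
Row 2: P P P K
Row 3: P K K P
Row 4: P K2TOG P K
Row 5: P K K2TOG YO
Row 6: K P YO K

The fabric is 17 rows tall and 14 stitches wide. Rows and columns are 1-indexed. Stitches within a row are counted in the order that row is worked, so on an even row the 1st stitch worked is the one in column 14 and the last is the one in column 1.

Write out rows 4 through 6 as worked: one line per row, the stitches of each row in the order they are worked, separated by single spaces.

Row 4: chart row 4, WS - tiled (columns 1-14): P K2TOG P K P K2TOG P K P K2TOG P K P K2TOG; work from column 14 back to 1 with K<->P swapped.
Row 5: chart row 5, RS - tile across columns 1-14 and work as-is.
Row 6: chart row 6, WS - tiled (columns 1-14): K P YO K K P YO K K P YO K K P; work from column 14 back to 1 with K<->P swapped.

Result:
K2TOG K P K K2TOG K P K K2TOG K P K K2TOG K
P K K2TOG YO P K K2TOG YO P K K2TOG YO P K
K P P YO K P P YO K P P YO K P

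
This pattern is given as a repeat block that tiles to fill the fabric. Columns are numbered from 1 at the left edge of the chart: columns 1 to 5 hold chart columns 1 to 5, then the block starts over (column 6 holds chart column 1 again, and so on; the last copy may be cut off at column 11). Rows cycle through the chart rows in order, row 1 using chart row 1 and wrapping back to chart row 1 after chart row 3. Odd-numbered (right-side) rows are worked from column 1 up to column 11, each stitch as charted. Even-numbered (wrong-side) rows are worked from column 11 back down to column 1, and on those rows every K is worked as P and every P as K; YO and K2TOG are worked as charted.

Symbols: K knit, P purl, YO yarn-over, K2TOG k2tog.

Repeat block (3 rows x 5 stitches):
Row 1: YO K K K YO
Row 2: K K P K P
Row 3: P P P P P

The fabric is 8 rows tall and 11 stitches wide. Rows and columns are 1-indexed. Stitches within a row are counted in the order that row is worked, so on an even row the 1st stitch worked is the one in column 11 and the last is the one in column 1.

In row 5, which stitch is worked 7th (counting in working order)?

Result:
K

Derivation:
Row 5: (5-1) mod 3 = 1, so use chart row 2. Odd row -> RS.
Chart row 2 tiled across columns 1-11: K K P K P K K P K P K
RS: work column 1 to column 11, symbols as charted — the tiled row is the row as worked.
The 7th stitch worked is K.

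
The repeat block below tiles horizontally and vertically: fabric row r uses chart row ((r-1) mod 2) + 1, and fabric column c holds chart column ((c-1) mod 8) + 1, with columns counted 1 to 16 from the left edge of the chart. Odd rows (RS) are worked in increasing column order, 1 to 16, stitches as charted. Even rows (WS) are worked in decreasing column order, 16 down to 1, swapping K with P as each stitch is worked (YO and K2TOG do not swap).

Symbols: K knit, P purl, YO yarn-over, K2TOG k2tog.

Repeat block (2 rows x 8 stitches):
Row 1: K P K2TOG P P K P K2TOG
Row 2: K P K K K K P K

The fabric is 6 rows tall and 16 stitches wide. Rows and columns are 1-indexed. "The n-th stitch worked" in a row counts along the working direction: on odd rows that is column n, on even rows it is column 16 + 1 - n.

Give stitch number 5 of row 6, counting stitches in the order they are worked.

Result:
P

Derivation:
Row 6 uses chart row ((6-1) mod 2)+1 = 2. Row 6 is even, so WS.
Chart row 2 tiled across columns 1-16: K P K K K K P K K P K K K K P K
Wrong side: read the tiled row from column 16 down to 1 and exchange K with P (leave YO, K2TOG).
Row 6 as worked: P K P P P P K P P K P P P P K P
Stitch 5 in working order -> P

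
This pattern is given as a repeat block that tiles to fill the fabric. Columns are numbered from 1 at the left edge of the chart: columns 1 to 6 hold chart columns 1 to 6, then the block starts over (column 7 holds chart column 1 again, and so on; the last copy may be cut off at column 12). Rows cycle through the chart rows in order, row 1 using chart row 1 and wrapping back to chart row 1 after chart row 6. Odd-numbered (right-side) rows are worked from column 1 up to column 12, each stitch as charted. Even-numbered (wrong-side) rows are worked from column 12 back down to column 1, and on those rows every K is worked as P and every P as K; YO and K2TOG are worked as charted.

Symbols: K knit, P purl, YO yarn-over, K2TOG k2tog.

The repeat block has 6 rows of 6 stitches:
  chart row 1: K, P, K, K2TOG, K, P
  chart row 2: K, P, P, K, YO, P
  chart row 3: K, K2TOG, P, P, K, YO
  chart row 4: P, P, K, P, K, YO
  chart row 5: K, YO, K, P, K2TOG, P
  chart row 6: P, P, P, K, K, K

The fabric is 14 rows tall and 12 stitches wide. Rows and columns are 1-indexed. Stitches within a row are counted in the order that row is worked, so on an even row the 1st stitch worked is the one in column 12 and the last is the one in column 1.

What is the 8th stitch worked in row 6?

Stitch:
P

Derivation:
Row 6: (6-1) mod 6 = 5, so use chart row 6. Even row -> WS.
Chart row 6 tiled across columns 1-12: P P P K K K P P P K K K
WS row: flip the tiled sequence (start at column 12) and apply K<->P; YO and K2TOG stay.
Row 6 as worked: P P P K K K P P P K K K
The 8th stitch worked is P.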